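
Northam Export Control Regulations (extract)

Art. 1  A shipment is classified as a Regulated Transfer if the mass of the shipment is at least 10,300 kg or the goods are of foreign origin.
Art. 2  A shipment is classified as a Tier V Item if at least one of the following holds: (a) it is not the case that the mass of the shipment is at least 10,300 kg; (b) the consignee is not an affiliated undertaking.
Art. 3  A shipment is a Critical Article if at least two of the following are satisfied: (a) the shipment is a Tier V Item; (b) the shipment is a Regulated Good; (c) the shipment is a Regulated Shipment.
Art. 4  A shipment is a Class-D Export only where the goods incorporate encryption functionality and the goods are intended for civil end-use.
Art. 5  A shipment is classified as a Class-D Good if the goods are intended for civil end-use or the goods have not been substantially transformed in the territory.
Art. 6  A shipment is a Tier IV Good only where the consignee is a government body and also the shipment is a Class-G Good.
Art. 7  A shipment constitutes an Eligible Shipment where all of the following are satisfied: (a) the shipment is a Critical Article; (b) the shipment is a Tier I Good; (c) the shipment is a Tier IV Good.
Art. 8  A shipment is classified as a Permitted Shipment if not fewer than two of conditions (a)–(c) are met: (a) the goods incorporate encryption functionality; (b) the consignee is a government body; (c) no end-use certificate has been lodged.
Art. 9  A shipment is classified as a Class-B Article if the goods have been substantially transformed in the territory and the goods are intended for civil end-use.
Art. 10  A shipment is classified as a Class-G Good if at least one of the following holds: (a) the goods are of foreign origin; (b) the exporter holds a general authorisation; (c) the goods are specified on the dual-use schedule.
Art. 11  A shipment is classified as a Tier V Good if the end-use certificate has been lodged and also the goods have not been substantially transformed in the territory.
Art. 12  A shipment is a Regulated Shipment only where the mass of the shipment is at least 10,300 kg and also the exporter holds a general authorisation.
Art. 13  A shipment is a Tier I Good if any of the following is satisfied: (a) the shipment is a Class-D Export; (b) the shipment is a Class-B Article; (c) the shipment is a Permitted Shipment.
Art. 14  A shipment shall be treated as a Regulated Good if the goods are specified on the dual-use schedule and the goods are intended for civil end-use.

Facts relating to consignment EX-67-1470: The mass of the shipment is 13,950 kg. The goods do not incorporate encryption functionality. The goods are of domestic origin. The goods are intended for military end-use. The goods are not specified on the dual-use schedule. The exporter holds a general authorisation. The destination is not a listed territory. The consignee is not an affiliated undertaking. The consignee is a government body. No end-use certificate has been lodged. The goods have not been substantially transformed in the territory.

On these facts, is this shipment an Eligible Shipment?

article 2 — Tier V Item: [mass of the shipment: 13,950 kg ≥ 10,300 kg? yes, so negated condition no] OR [the consignee is not an affiliated undertaking? yes] → satisfied.
article 14 — Regulated Good: [the goods are specified on the dual-use schedule? no] AND [the goods are intended for civil end-use? no] → not satisfied.
article 12 — Regulated Shipment: [mass of the shipment: 13,950 kg ≥ 10,300 kg? yes] AND [the exporter holds a general authorisation? yes] → satisfied.
article 3 — Critical Article: Tier V Item (article 2)? yes; Regulated Good (article 14)? no; Regulated Shipment (article 12)? yes — 2 of 3 hold (need ≥2) → satisfied.
article 4 — Class-D Export: [the goods incorporate encryption functionality? no] AND [the goods are intended for civil end-use? no] → not satisfied.
article 9 — Class-B Article: [the goods have been substantially transformed in the territory? no] AND [the goods are intended for civil end-use? no] → not satisfied.
article 8 — Permitted Shipment: the goods incorporate encryption functionality? no; the consignee is a government body? yes; no end-use certificate has been lodged? yes — 2 of 3 hold (need ≥2) → satisfied.
article 13 — Tier I Good: [Class-D Export (article 4)? no] OR [Class-B Article (article 9)? no] OR [Permitted Shipment (article 8)? yes] → satisfied.
article 10 — Class-G Good: [the goods are of foreign origin? no] OR [the exporter holds a general authorisation? yes] OR [the goods are specified on the dual-use schedule? no] → satisfied.
article 6 — Tier IV Good: [the consignee is a government body? yes] AND [Class-G Good (article 10)? yes] → satisfied.
article 7 — Eligible Shipment: [Critical Article (article 3)? yes] AND [Tier I Good (article 13)? yes] AND [Tier IV Good (article 6)? yes] → satisfied.

Yes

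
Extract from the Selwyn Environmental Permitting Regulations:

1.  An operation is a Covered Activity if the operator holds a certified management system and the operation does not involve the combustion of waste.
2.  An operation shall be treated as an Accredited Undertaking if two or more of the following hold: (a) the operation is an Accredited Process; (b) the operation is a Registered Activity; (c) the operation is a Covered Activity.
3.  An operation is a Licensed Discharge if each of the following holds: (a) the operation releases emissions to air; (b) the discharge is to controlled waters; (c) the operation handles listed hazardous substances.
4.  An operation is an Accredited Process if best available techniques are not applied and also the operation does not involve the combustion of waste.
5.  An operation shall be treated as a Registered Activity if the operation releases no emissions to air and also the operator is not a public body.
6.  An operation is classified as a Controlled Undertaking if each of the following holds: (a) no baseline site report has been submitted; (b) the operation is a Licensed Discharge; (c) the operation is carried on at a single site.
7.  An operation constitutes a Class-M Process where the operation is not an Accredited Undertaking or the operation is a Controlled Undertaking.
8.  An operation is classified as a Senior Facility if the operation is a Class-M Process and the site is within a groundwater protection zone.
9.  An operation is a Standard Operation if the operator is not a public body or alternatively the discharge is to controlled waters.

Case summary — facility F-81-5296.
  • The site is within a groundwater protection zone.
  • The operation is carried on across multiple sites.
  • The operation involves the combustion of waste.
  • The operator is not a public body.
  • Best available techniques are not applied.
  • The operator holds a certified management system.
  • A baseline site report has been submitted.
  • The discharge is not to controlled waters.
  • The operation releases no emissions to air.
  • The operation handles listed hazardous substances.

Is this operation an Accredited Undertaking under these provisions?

Under paragraph 4: best available techniques are not applied? yes; and the operation does not involve the combustion of waste? no. So the operation is not an Accredited Process.
Under paragraph 5: the operation releases no emissions to air? yes; and the operator is not a public body? yes. So the operation is a Registered Activity.
Under paragraph 1: the operator holds a certified management system? yes; and the operation does not involve the combustion of waste? no. So the operation is not a Covered Activity.
Under paragraph 2: Accredited Process (paragraph 4)? no; Registered Activity (paragraph 5)? yes; Covered Activity (paragraph 1)? no — 1 of 3 hold (need ≥2) → not satisfied.

No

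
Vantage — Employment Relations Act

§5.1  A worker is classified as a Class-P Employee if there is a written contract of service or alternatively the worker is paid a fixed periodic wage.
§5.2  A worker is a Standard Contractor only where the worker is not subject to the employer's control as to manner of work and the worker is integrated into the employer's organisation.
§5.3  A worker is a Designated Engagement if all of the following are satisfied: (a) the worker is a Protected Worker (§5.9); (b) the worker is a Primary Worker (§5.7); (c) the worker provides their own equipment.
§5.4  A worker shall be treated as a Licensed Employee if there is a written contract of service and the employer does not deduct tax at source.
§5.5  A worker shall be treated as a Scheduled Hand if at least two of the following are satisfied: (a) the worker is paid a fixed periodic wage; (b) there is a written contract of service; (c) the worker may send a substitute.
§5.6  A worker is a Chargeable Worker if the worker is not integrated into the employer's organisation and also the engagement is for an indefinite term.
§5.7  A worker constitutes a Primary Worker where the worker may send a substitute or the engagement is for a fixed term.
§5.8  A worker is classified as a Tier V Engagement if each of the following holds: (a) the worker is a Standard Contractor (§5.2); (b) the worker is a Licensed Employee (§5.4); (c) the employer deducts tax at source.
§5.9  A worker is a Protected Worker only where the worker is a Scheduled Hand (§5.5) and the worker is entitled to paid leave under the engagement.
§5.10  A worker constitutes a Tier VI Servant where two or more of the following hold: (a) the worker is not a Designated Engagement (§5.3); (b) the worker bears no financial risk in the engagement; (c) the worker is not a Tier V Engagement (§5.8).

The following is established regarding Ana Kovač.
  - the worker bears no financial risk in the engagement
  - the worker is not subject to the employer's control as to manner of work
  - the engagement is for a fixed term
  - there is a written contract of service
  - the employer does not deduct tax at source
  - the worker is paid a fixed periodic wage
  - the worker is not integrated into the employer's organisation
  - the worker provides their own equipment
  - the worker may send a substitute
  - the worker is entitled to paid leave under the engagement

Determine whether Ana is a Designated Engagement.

Yes

§5.5 — Scheduled Hand: the worker is paid a fixed periodic wage? yes; there is a written contract of service? yes; the worker may send a substitute? yes — 3 of 3 hold (need ≥2) → satisfied.
§5.9 — Protected Worker: [Scheduled Hand (§5.5)? yes] AND [the worker is entitled to paid leave under the engagement? yes] → satisfied.
§5.7 — Primary Worker: [the worker may send a substitute? yes] OR [the engagement is for a fixed term? yes] → satisfied.
§5.3 — Designated Engagement: [Protected Worker (§5.9)? yes] AND [Primary Worker (§5.7)? yes] AND [the worker provides their own equipment? yes] → satisfied.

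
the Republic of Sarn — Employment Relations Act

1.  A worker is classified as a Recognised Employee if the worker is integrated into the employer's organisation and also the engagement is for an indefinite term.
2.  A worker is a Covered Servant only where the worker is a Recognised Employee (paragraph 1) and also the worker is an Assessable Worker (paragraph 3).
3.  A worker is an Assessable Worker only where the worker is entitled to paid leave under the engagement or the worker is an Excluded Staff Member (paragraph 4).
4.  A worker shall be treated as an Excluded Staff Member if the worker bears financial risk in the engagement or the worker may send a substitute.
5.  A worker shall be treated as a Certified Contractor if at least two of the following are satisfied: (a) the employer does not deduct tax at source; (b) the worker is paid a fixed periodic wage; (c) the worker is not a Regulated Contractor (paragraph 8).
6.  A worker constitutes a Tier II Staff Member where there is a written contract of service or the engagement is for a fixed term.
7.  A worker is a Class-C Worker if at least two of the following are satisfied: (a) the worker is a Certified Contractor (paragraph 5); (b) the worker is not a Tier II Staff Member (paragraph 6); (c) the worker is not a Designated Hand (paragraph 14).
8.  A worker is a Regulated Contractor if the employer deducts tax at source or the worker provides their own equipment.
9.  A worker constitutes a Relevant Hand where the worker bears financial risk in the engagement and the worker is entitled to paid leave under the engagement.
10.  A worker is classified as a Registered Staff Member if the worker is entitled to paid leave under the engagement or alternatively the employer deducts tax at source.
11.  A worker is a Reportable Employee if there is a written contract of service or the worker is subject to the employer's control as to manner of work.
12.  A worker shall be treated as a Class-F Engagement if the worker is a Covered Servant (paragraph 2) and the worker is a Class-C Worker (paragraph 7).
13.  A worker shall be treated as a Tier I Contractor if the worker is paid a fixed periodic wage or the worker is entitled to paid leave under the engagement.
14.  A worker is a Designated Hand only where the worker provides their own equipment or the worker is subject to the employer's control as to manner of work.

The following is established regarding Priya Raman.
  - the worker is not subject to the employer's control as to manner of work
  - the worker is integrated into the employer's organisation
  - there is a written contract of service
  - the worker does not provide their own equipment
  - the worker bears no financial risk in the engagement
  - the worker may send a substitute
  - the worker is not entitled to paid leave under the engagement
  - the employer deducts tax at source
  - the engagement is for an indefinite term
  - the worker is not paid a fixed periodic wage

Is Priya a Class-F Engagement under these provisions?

paragraph 1 — Recognised Employee: [the worker is integrated into the employer's organisation? yes] AND [the engagement is for an indefinite term? yes] → satisfied.
paragraph 4 — Excluded Staff Member: [the worker bears financial risk in the engagement? no] OR [the worker may send a substitute? yes] → satisfied.
paragraph 3 — Assessable Worker: [the worker is entitled to paid leave under the engagement? no] OR [Excluded Staff Member (paragraph 4)? yes] → satisfied.
paragraph 2 — Covered Servant: [Recognised Employee (paragraph 1)? yes] AND [Assessable Worker (paragraph 3)? yes] → satisfied.
paragraph 8 — Regulated Contractor: [the employer deducts tax at source? yes] OR [the worker provides their own equipment? no] → satisfied.
paragraph 5 — Certified Contractor: the employer does not deduct tax at source? no; the worker is paid a fixed periodic wage? no; not a Regulated Contractor (paragraph 8)? no — 0 of 3 hold (need ≥2) → not satisfied.
paragraph 6 — Tier II Staff Member: [there is a written contract of service? yes] OR [the engagement is for a fixed term? no] → satisfied.
paragraph 14 — Designated Hand: [the worker provides their own equipment? no] OR [the worker is subject to the employer's control as to manner of work? no] → not satisfied.
paragraph 7 — Class-C Worker: Certified Contractor (paragraph 5)? no; not a Tier II Staff Member (paragraph 6)? no; not a Designated Hand (paragraph 14)? yes — 1 of 3 hold (need ≥2) → not satisfied.
paragraph 12 — Class-F Engagement: [Covered Servant (paragraph 2)? yes] AND [Class-C Worker (paragraph 7)? no] → not satisfied.

No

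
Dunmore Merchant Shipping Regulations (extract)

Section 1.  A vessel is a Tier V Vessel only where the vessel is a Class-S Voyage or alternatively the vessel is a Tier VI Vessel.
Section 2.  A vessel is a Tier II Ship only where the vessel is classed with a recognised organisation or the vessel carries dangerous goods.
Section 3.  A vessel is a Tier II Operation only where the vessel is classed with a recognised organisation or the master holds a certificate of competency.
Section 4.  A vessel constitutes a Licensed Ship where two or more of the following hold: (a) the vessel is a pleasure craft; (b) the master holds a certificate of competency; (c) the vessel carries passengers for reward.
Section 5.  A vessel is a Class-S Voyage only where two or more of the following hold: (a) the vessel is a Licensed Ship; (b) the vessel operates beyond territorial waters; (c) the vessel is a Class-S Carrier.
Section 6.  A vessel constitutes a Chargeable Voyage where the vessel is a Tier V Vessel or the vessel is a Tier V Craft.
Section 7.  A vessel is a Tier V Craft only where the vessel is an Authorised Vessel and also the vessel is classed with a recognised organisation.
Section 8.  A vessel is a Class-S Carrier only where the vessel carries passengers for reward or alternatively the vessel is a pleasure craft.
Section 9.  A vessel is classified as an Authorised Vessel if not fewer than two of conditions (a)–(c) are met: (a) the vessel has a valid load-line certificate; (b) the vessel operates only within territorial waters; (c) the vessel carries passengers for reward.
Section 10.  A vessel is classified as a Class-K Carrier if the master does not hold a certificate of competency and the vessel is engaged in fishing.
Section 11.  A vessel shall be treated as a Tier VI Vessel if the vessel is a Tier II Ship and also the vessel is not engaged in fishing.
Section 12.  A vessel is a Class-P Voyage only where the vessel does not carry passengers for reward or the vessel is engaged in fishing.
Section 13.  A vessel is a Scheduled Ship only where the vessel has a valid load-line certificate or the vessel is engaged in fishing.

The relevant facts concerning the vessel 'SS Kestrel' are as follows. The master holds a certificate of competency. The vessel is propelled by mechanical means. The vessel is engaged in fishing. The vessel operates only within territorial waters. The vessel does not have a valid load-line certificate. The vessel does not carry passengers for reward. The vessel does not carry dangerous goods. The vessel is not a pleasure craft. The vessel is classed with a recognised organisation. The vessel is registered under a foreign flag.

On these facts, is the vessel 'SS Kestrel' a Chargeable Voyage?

section 4 — Licensed Ship: the vessel is a pleasure craft? no; the master holds a certificate of competency? yes; the vessel carries passengers for reward? no — 1 of 3 hold (need ≥2) → not satisfied.
section 8 — Class-S Carrier: [the vessel carries passengers for reward? no] OR [the vessel is a pleasure craft? no] → not satisfied.
section 5 — Class-S Voyage: Licensed Ship (section 4)? no; the vessel operates beyond territorial waters? no; Class-S Carrier (section 8)? no — 0 of 3 hold (need ≥2) → not satisfied.
section 2 — Tier II Ship: [the vessel is classed with a recognised organisation? yes] OR [the vessel carries dangerous goods? no] → satisfied.
section 11 — Tier VI Vessel: [Tier II Ship (section 2)? yes] AND [the vessel is not engaged in fishing? no] → not satisfied.
section 1 — Tier V Vessel: [Class-S Voyage (section 5)? no] OR [Tier VI Vessel (section 11)? no] → not satisfied.
section 9 — Authorised Vessel: the vessel has a valid load-line certificate? no; the vessel operates only within territorial waters? yes; the vessel carries passengers for reward? no — 1 of 3 hold (need ≥2) → not satisfied.
section 7 — Tier V Craft: [Authorised Vessel (section 9)? no] AND [the vessel is classed with a recognised organisation? yes] → not satisfied.
section 6 — Chargeable Voyage: [Tier V Vessel (section 1)? no] OR [Tier V Craft (section 7)? no] → not satisfied.

No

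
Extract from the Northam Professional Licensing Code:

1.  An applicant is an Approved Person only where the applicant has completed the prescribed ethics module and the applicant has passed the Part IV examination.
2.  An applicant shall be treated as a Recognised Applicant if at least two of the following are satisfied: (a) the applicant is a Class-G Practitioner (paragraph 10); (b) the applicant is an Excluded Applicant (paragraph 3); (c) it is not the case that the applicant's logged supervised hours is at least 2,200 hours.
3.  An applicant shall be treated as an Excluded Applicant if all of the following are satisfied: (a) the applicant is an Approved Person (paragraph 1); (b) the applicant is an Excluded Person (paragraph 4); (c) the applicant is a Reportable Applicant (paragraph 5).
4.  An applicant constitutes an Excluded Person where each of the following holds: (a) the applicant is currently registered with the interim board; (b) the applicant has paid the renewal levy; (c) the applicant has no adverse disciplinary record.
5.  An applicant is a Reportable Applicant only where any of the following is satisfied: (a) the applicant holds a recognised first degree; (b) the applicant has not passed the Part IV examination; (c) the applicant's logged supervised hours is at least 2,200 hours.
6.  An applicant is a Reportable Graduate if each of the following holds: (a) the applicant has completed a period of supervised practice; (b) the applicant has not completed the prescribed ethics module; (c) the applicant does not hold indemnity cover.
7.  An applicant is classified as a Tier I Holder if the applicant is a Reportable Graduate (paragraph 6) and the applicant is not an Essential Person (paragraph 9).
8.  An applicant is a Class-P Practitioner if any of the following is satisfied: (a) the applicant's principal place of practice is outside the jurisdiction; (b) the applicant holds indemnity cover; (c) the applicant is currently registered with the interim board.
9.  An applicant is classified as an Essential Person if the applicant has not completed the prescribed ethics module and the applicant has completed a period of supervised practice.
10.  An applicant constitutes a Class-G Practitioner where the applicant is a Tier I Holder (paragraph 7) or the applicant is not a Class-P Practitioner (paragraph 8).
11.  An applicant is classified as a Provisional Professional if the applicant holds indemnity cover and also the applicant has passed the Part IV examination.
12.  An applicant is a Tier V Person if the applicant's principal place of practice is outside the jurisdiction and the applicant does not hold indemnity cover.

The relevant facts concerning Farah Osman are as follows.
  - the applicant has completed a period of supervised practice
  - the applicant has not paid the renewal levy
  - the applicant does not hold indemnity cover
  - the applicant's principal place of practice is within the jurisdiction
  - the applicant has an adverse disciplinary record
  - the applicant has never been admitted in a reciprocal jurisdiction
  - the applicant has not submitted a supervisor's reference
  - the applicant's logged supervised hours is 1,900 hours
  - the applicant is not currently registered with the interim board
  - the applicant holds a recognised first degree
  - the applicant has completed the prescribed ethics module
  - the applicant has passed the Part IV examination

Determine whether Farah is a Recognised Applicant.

paragraph 6 — Reportable Graduate: [the applicant has completed a period of supervised practice? yes] AND [the applicant has not completed the prescribed ethics module? no] AND [the applicant does not hold indemnity cover? yes] → not satisfied.
paragraph 9 — Essential Person: [the applicant has not completed the prescribed ethics module? no] AND [the applicant has completed a period of supervised practice? yes] → not satisfied.
paragraph 7 — Tier I Holder: [Reportable Graduate (paragraph 6)? no] AND [not an Essential Person (paragraph 9)? yes] → not satisfied.
paragraph 8 — Class-P Practitioner: [the applicant's principal place of practice is outside the jurisdiction? no] OR [the applicant holds indemnity cover? no] OR [the applicant is currently registered with the interim board? no] → not satisfied.
paragraph 10 — Class-G Practitioner: [Tier I Holder (paragraph 7)? no] OR [not a Class-P Practitioner (paragraph 8)? yes] → satisfied.
paragraph 1 — Approved Person: [the applicant has completed the prescribed ethics module? yes] AND [the applicant has passed the Part IV examination? yes] → satisfied.
paragraph 4 — Excluded Person: [the applicant is currently registered with the interim board? no] AND [the applicant has paid the renewal levy? no] AND [the applicant has no adverse disciplinary record? no] → not satisfied.
paragraph 5 — Reportable Applicant: [the applicant holds a recognised first degree? yes] OR [the applicant has not passed the Part IV examination? no] OR [applicant's logged supervised hours: 1,900 hours ≥ 2,200 hours? no] → satisfied.
paragraph 3 — Excluded Applicant: [Approved Person (paragraph 1)? yes] AND [Excluded Person (paragraph 4)? no] AND [Reportable Applicant (paragraph 5)? yes] → not satisfied.
paragraph 2 — Recognised Applicant: Class-G Practitioner (paragraph 10)? yes; Excluded Applicant (paragraph 3)? no; applicant's logged supervised hours: 1,900 hours ≥ 2,200 hours? no, so negated condition yes — 2 of 3 hold (need ≥2) → satisfied.

Yes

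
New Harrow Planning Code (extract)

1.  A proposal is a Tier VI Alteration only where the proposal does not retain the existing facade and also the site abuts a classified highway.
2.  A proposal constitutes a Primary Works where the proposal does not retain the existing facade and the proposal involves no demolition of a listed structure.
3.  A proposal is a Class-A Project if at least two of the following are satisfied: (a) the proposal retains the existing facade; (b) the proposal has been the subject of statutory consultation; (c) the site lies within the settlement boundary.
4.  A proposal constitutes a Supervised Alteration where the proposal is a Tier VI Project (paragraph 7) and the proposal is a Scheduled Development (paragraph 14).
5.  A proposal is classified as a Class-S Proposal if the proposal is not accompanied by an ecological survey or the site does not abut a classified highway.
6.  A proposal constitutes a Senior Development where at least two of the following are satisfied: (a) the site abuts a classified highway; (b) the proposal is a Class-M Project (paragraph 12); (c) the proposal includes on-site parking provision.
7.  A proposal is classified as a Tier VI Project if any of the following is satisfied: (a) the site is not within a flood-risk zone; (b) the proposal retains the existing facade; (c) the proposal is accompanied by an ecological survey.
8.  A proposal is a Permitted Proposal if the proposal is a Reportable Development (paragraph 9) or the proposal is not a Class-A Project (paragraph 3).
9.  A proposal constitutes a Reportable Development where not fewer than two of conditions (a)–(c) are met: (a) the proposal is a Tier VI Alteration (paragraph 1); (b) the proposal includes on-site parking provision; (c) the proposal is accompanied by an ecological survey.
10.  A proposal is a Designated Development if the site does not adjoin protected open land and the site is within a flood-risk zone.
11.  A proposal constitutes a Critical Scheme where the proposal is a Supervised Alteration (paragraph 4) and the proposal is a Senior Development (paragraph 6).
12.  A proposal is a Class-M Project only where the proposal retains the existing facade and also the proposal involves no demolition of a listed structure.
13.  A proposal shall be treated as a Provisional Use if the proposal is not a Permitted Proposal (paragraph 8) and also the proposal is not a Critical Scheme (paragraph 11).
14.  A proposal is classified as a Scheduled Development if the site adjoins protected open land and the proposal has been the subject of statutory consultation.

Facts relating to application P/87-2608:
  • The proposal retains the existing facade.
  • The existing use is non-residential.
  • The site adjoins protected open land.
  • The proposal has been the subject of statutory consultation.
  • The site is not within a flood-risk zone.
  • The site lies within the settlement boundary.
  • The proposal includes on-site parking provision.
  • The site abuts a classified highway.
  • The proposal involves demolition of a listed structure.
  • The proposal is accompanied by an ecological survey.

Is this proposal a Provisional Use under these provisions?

No

paragraph 1 — Tier VI Alteration: [the proposal does not retain the existing facade? no] AND [the site abuts a classified highway? yes] → not satisfied.
paragraph 9 — Reportable Development: Tier VI Alteration (paragraph 1)? no; the proposal includes on-site parking provision? yes; the proposal is accompanied by an ecological survey? yes — 2 of 3 hold (need ≥2) → satisfied.
paragraph 3 — Class-A Project: the proposal retains the existing facade? yes; the proposal has been the subject of statutory consultation? yes; the site lies within the settlement boundary? yes — 3 of 3 hold (need ≥2) → satisfied.
paragraph 8 — Permitted Proposal: [Reportable Development (paragraph 9)? yes] OR [not a Class-A Project (paragraph 3)? no] → satisfied.
paragraph 7 — Tier VI Project: [the site is not within a flood-risk zone? yes] OR [the proposal retains the existing facade? yes] OR [the proposal is accompanied by an ecological survey? yes] → satisfied.
paragraph 14 — Scheduled Development: [the site adjoins protected open land? yes] AND [the proposal has been the subject of statutory consultation? yes] → satisfied.
paragraph 4 — Supervised Alteration: [Tier VI Project (paragraph 7)? yes] AND [Scheduled Development (paragraph 14)? yes] → satisfied.
paragraph 12 — Class-M Project: [the proposal retains the existing facade? yes] AND [the proposal involves no demolition of a listed structure? no] → not satisfied.
paragraph 6 — Senior Development: the site abuts a classified highway? yes; Class-M Project (paragraph 12)? no; the proposal includes on-site parking provision? yes — 2 of 3 hold (need ≥2) → satisfied.
paragraph 11 — Critical Scheme: [Supervised Alteration (paragraph 4)? yes] AND [Senior Development (paragraph 6)? yes] → satisfied.
paragraph 13 — Provisional Use: [not a Permitted Proposal (paragraph 8)? no] AND [not a Critical Scheme (paragraph 11)? no] → not satisfied.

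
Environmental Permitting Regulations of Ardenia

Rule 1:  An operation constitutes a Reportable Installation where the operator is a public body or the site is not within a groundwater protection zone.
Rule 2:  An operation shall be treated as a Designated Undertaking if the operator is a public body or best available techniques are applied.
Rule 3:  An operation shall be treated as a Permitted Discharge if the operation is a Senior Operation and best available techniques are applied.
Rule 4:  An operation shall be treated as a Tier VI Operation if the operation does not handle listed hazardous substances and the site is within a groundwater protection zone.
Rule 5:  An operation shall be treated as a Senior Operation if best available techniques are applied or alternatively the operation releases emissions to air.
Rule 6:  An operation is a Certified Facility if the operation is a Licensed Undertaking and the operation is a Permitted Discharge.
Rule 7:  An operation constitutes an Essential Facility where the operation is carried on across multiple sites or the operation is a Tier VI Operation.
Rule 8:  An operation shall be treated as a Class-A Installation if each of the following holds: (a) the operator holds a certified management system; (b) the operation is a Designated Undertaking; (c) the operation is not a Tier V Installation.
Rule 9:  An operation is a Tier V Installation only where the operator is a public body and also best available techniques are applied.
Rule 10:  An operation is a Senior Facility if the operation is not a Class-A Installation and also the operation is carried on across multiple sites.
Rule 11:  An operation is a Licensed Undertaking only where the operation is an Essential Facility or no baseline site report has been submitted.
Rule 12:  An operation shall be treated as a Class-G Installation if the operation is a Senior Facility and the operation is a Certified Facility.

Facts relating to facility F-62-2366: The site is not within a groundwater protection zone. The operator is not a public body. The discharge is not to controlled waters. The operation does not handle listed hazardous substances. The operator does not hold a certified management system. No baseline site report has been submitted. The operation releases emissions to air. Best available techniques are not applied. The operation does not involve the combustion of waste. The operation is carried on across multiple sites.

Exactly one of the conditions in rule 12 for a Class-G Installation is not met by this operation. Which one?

rule 2 — Designated Undertaking: [the operator is a public body? no] OR [best available techniques are applied? no] → not satisfied.
rule 9 — Tier V Installation: [the operator is a public body? no] AND [best available techniques are applied? no] → not satisfied.
rule 8 — Class-A Installation: [the operator holds a certified management system? no] AND [Designated Undertaking (rule 2)? no] AND [not a Tier V Installation (rule 9)? yes] → not satisfied.
rule 10 — Senior Facility: [not a Class-A Installation (rule 8)? yes] AND [the operation is carried on across multiple sites? yes] → satisfied.
rule 4 — Tier VI Operation: [the operation does not handle listed hazardous substances? yes] AND [the site is within a groundwater protection zone? no] → not satisfied.
rule 7 — Essential Facility: [the operation is carried on across multiple sites? yes] OR [Tier VI Operation (rule 4)? no] → satisfied.
rule 11 — Licensed Undertaking: [Essential Facility (rule 7)? yes] OR [no baseline site report has been submitted? yes] → satisfied.
rule 5 — Senior Operation: [best available techniques are applied? no] OR [the operation releases emissions to air? yes] → satisfied.
rule 3 — Permitted Discharge: [Senior Operation (rule 5)? yes] AND [best available techniques are applied? no] → not satisfied.
rule 6 — Certified Facility: [Licensed Undertaking (rule 11)? yes] AND [Permitted Discharge (rule 3)? no] → not satisfied.
rule 12 — Class-G Installation: [Senior Facility (rule 10)? yes] AND [Certified Facility (rule 6)? no] → not satisfied.

Certified Facility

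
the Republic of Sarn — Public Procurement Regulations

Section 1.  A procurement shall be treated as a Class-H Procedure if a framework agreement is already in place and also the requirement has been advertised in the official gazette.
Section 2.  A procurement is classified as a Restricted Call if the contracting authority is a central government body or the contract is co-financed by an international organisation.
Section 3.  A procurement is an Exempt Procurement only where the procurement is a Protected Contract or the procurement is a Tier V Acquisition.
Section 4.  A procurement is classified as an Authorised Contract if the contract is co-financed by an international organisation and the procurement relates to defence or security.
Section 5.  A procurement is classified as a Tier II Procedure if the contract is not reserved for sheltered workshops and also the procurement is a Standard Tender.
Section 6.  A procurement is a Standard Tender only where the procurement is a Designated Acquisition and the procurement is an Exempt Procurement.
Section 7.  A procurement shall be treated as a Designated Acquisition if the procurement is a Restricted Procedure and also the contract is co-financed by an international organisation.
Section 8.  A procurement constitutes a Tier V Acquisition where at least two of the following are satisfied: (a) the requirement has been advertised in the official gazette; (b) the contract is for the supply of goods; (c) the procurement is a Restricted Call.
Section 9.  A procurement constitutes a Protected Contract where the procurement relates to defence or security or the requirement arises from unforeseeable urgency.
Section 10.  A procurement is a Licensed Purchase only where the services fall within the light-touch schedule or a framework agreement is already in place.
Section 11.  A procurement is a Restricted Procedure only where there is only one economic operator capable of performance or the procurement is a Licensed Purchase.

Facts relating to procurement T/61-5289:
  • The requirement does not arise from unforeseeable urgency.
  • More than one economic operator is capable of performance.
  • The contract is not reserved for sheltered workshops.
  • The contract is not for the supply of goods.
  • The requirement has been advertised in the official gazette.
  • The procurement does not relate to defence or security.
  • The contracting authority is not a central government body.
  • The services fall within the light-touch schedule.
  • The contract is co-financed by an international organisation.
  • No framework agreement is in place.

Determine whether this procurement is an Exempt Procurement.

Under section 9: the procurement relates to defence or security? no; or the requirement arises from unforeseeable urgency? no. So the procurement is not a Protected Contract.
Under section 2: the contracting authority is a central government body? no; or the contract is co-financed by an international organisation? yes. So the procurement is a Restricted Call.
Under section 8: the requirement has been advertised in the official gazette? yes; the contract is for the supply of goods? no; Restricted Call (section 2)? yes — 2 of 3 hold (need ≥2) → satisfied.
Under section 3: Protected Contract (section 9)? no; or Tier V Acquisition (section 8)? yes. So the procurement is an Exempt Procurement.

Yes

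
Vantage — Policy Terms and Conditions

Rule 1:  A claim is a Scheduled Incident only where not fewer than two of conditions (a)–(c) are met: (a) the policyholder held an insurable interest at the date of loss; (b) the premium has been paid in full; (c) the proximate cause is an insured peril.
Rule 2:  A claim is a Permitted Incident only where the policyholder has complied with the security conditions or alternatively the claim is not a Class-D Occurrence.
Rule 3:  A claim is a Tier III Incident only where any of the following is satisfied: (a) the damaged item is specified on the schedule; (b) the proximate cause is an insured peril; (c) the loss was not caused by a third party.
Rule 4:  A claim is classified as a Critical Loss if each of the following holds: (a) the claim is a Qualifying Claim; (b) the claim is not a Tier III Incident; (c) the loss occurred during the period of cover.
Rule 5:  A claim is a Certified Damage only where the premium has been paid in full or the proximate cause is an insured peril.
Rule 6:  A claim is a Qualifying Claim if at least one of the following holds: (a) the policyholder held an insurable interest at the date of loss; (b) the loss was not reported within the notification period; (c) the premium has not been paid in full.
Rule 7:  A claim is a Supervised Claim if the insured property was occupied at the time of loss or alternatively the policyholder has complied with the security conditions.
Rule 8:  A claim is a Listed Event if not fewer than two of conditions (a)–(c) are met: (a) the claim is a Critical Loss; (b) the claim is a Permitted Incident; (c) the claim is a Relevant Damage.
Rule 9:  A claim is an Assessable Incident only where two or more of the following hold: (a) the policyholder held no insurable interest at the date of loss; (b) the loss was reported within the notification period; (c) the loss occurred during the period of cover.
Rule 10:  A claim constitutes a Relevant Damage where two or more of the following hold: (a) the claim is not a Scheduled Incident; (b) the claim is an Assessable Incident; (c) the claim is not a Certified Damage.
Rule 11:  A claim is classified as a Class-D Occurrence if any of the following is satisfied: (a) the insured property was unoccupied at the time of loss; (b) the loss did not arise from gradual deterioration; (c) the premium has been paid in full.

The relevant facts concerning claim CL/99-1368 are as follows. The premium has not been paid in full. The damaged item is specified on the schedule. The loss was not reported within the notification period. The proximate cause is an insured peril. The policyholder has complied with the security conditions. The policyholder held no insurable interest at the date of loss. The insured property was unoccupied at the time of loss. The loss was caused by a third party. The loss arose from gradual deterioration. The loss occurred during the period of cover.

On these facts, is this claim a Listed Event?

Yes

Under rule 6: the policyholder held an insurable interest at the date of loss? no; or the loss was not reported within the notification period? yes; or the premium has not been paid in full? yes. So the claim is a Qualifying Claim.
Under rule 3: the damaged item is specified on the schedule? yes; or the proximate cause is an insured peril? yes; or the loss was not caused by a third party? no. So the claim is a Tier III Incident.
Under rule 4: Qualifying Claim (rule 6)? yes; and not a Tier III Incident (rule 3)? no; and the loss occurred during the period of cover? yes. So the claim is not a Critical Loss.
Under rule 11: the insured property was unoccupied at the time of loss? yes; or the loss did not arise from gradual deterioration? no; or the premium has been paid in full? no. So the claim is a Class-D Occurrence.
Under rule 2: the policyholder has complied with the security conditions? yes; or not a Class-D Occurrence (rule 11)? no. So the claim is a Permitted Incident.
Under rule 1: the policyholder held an insurable interest at the date of loss? no; the premium has been paid in full? no; the proximate cause is an insured peril? yes — 1 of 3 hold (need ≥2) → not satisfied.
Under rule 9: the policyholder held no insurable interest at the date of loss? yes; the loss was reported within the notification period? no; the loss occurred during the period of cover? yes — 2 of 3 hold (need ≥2) → satisfied.
Under rule 5: the premium has been paid in full? no; or the proximate cause is an insured peril? yes. So the claim is a Certified Damage.
Under rule 10: not a Scheduled Incident (rule 1)? yes; Assessable Incident (rule 9)? yes; not a Certified Damage (rule 5)? no — 2 of 3 hold (need ≥2) → satisfied.
Under rule 8: Critical Loss (rule 4)? no; Permitted Incident (rule 2)? yes; Relevant Damage (rule 10)? yes — 2 of 3 hold (need ≥2) → satisfied.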